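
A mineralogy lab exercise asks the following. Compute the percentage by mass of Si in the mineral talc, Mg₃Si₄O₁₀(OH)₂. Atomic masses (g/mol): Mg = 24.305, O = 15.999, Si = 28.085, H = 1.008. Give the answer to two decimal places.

29.62 wt%

M(Mg₃Si₄O₁₀(OH)₂) = 379.259 g/mol.
Si contributes 4 × 28.085 = 112.340 g per mole.
112.340/379.259 = 0.2962 → 29.62%.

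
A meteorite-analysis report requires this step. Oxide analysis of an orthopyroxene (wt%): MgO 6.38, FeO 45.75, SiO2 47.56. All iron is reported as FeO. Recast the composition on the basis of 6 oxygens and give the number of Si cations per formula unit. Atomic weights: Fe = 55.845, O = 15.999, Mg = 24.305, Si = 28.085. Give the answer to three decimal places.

MgO: 6.38/40.304 = 0.15830 mol → 0.15830 mol Mg, 0.15830 mol O.
FeO: 45.75/71.844 = 0.63680 mol → 0.63680 mol Fe, 0.63680 mol O.
SiO2: 47.56/60.083 = 0.79157 mol → 0.79157 mol Si, 1.58314 mol O.
Total oxygen = 2.37824 mol. Normalization factor = 6/2.37824 = 2.52287.
Si per 6 O = 0.79157 × 2.52287 = 1.997.

1.997 Si apfu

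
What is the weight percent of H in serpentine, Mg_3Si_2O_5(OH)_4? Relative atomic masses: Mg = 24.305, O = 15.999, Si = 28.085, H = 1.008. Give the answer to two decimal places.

Formula mass = 3×24.305 + 2×28.085 + 9×15.999 + 4×1.008 = 277.108 g/mol, of which 4.032 g is H.
So H makes up 4.032/277.108 = 0.0146 of the mass, i.e. 1.46%.

1.46 weight percent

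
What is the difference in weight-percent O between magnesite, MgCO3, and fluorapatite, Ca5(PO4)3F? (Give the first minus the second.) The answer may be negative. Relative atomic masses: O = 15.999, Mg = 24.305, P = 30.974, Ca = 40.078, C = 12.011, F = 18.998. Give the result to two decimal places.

18.86 percentage points

M(MgCO3) = 84.313 g/mol, so wt% O = 47.997/84.313 × 100 = 56.93%.
M(Ca5(PO4)3F) = 504.298 g/mol, so wt% O = 191.988/504.298 × 100 = 38.07%.
56.93 − 38.07 = 18.86 pp.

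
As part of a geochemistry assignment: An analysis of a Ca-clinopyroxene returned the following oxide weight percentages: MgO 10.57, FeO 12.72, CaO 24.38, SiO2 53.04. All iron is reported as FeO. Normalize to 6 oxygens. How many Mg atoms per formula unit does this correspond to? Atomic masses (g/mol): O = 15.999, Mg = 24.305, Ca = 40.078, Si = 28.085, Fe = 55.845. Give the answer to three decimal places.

0.596 Mg apfu

MgO (M=40.304): mol = 0.26226; Mg = 0.26226, O = 0.26226.
FeO (M=71.844): mol = 0.17705; Fe = 0.17705, O = 0.17705.
CaO (M=56.077): mol = 0.43476; Ca = 0.43476, O = 0.43476.
SiO2 (M=60.083): mol = 0.88278; Si = 0.88278, O = 1.76556.
ΣO = 2.63963; factor = 6/ΣO = 2.27305.
Mg apfu = 0.26226 × 2.27305 = 0.596.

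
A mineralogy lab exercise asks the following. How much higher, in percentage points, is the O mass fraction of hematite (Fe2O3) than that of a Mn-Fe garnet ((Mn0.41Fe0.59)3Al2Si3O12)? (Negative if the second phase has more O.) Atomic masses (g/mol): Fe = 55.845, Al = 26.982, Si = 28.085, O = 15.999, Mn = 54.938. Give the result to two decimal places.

-8.60 percentage points

First mineral: 47.997 g O in 159.687 g formula = 30.06 wt% O.
Second mineral: 191.988 g O in 496.626 g formula = 38.66 wt% O.
30.06% − 38.66% gives a difference of -8.60 percentage points.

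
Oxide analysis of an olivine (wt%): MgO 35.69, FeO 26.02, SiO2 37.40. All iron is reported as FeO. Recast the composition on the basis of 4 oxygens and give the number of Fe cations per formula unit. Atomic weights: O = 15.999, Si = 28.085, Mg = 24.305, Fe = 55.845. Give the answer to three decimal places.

35.69 wt% MgO ÷ 40.304 g/mol = 0.88552 mol, giving 0.88552 Mg and 0.88552 O.
26.02 wt% FeO ÷ 71.844 g/mol = 0.36217 mol, giving 0.36217 Fe and 0.36217 O.
37.40 wt% SiO2 ÷ 60.083 g/mol = 0.62247 mol, giving 0.62247 Si and 1.24494 O.
Oxygen sums to 2.49263; scaling by 4/2.49263 = 1.60473 puts the formula on 4 O.
Fe: 0.36217 × 1.60473 = 0.581 atoms per formula unit.

0.581 Fe apfu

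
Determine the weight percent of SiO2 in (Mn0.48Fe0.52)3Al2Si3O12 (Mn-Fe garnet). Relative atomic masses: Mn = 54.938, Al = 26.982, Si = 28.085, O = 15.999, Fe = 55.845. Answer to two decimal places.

Molar mass of (Mn0.48Fe0.52)3Al2Si3O12 = 1.44*54.938 + 1.56*55.845 + 2*26.982 + 3*28.085 + 12*15.999 = 496.436 g/mol.
Each formula unit contains 3 Si, equivalent to 3/1 = 3.0000 mol SiO2.
M(SiO2) = 1×28.085 + 2×15.999 = 60.083 g/mol.
Mass of SiO2 per formula unit = 3.0000 × 60.083 = 180.249 g.
SiO2 wt% = 180.249 / 496.436 × 100 = 36.31%.

36.31 wt%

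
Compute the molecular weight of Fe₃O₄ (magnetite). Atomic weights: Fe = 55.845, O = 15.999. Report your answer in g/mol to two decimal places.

231.53 g/mol

M = 3·55.845 + 4·15.999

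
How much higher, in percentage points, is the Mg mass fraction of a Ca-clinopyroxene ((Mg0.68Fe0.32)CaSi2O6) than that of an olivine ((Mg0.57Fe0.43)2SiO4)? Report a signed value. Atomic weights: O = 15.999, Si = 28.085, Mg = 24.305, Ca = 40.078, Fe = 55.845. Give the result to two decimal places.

-9.22 percentage points

First mineral: 16.527 g Mg in 226.640 g formula = 7.29 wt% Mg.
Second mineral: 27.708 g Mg in 167.815 g formula = 16.51 wt% Mg.
7.29% − 16.51% gives a difference of -9.22 percentage points.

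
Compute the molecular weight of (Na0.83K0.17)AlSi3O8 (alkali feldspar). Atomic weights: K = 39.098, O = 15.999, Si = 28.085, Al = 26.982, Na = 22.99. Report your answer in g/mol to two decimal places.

The formula mass is the sum 0.83×22.99 + 0.17×39.098 + 1×26.982 + 3×28.085 + 8×15.999.

264.96 g/mol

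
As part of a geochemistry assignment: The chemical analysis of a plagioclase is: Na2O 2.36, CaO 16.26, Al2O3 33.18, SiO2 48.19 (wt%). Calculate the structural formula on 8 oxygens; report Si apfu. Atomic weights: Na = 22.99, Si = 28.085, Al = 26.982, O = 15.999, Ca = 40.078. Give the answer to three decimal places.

2.206 Si apfu

Na2O: 2.36/61.979 = 0.03808 mol → 0.07616 mol Na, 0.03808 mol O.
CaO: 16.26/56.077 = 0.28996 mol → 0.28996 mol Ca, 0.28996 mol O.
Al2O3: 33.18/101.961 = 0.32542 mol → 0.65084 mol Al, 0.97626 mol O.
SiO2: 48.19/60.083 = 0.80206 mol → 0.80206 mol Si, 1.60412 mol O.
Total oxygen = 2.90842 mol. Normalization factor = 8/2.90842 = 2.75063.
Si per 8 O = 0.80206 × 2.75063 = 2.206.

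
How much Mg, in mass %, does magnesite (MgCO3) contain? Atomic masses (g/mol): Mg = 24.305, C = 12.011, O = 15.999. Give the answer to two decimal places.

M(MgCO3) = 84.313 g/mol.
Mg contributes 1 × 24.305 = 24.305 g per mole.
24.305/84.313 = 0.2883 → 28.83%.

28.83 mass %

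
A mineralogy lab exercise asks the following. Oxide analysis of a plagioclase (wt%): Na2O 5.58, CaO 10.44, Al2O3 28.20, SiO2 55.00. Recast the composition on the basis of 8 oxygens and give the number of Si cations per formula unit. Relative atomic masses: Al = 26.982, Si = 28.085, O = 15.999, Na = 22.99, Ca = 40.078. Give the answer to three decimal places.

2.494 Si apfu

Na2O (M=61.979): mol = 0.09003; Na = 0.18006, O = 0.09003.
CaO (M=56.077): mol = 0.18617; Ca = 0.18617, O = 0.18617.
Al2O3 (M=101.961): mol = 0.27658; Al = 0.55316, O = 0.82974.
SiO2 (M=60.083): mol = 0.91540; Si = 0.91540, O = 1.83080.
ΣO = 2.93674; factor = 8/ΣO = 2.72411.
Si apfu = 0.91540 × 2.72411 = 2.494.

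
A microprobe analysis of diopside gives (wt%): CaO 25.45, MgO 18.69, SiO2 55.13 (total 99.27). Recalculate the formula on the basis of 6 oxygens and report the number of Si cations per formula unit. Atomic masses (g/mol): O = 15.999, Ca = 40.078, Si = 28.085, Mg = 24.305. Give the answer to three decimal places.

2.000 Si apfu

CaO (M=56.077): mol = 0.45384; Ca = 0.45384, O = 0.45384.
MgO (M=40.304): mol = 0.46373; Mg = 0.46373, O = 0.46373.
SiO2 (M=60.083): mol = 0.91756; Si = 0.91756, O = 1.83512.
ΣO = 2.75269; factor = 6/ΣO = 2.17969.
Si apfu = 0.91756 × 2.17969 = 2.000.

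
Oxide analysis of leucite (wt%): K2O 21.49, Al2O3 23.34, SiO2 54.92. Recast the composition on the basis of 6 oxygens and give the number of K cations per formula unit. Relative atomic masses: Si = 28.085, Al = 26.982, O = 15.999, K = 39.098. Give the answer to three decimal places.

0.998 K apfu

K2O (M=94.195): mol = 0.22814; K = 0.45628, O = 0.22814.
Al2O3 (M=101.961): mol = 0.22891; Al = 0.45782, O = 0.68673.
SiO2 (M=60.083): mol = 0.91407; Si = 0.91407, O = 1.82814.
ΣO = 2.74301; factor = 6/ΣO = 2.18738.
K apfu = 0.45628 × 2.18738 = 0.998.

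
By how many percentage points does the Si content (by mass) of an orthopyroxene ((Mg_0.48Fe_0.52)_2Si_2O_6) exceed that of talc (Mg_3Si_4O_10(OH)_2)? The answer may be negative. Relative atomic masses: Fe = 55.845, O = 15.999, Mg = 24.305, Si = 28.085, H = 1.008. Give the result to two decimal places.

Si in (Mg_0.48Fe_0.52)_2Si_2O_6: molar mass 233.576 g/mol; 2×28.085 = 56.170 g → 24.05 wt%.
Si in Mg_3Si_4O_10(OH)_2: molar mass 379.259 g/mol; 4×28.085 = 112.340 g → 29.62 wt%.
Difference = 24.05 − 29.62 = -5.57 percentage points.

-5.57 percentage points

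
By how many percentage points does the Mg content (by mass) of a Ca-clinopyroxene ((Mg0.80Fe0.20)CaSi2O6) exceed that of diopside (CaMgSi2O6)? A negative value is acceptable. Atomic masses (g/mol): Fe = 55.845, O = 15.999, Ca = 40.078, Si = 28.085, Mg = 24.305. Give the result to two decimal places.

-2.50 percentage points

M((Mg0.80Fe0.20)CaSi2O6) = 222.855 g/mol, so wt% Mg = 19.444/222.855 × 100 = 8.72%.
M(CaMgSi2O6) = 216.547 g/mol, so wt% Mg = 24.305/216.547 × 100 = 11.22%.
8.72 − 11.22 = -2.50 pp.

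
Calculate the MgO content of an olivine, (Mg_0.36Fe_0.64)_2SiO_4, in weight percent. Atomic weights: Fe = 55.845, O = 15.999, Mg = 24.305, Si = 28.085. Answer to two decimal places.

16.03 wt%

M((Mg_0.36Fe_0.64)_2SiO_4) = 181.062 g/mol; M(MgO) = 40.304 g/mol.
Moles MgO per formula unit = 0.72 Mg ÷ 1 = 0.7200.
MgO fraction = (0.7200 × 40.304) / 181.062 = 29.019/181.062 = 0.1603.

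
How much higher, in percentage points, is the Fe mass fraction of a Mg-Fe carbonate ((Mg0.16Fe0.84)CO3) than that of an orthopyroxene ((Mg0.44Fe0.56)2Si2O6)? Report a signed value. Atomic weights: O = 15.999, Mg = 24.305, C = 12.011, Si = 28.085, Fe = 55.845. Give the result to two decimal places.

Fe in (Mg0.16Fe0.84)CO3: molar mass 110.807 g/mol; 0.84×55.845 = 46.910 g → 42.33 wt%.
Fe in (Mg0.44Fe0.56)2Si2O6: molar mass 236.099 g/mol; 1.12×55.845 = 62.546 g → 26.49 wt%.
Difference = 42.33 − 26.49 = 15.84 percentage points.

15.84 percentage points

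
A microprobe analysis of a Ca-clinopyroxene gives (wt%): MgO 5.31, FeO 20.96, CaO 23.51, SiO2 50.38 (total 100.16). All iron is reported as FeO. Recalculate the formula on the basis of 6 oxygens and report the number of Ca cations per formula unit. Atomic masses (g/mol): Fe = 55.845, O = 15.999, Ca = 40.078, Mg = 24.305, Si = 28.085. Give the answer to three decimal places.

0.998 Ca apfu

MgO: 5.31/40.304 = 0.13175 mol → 0.13175 mol Mg, 0.13175 mol O.
FeO: 20.96/71.844 = 0.29174 mol → 0.29174 mol Fe, 0.29174 mol O.
CaO: 23.51/56.077 = 0.41924 mol → 0.41924 mol Ca, 0.41924 mol O.
SiO2: 50.38/60.083 = 0.83851 mol → 0.83851 mol Si, 1.67702 mol O.
Total oxygen = 2.51975 mol. Normalization factor = 6/2.51975 = 2.38119.
Ca per 6 O = 0.41924 × 2.38119 = 0.998.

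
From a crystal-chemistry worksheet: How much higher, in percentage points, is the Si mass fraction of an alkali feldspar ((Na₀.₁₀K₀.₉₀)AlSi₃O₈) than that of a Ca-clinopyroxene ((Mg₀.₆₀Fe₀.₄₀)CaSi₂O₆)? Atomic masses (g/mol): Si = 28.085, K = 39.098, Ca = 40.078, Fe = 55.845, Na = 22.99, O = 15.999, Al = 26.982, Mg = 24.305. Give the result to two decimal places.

5.94 percentage points

Si in (Na₀.₁₀K₀.₉₀)AlSi₃O₈: molar mass 276.716 g/mol; 3×28.085 = 84.255 g → 30.45 wt%.
Si in (Mg₀.₆₀Fe₀.₄₀)CaSi₂O₆: molar mass 229.163 g/mol; 2×28.085 = 56.170 g → 24.51 wt%.
Difference = 30.45 − 24.51 = 5.94 percentage points.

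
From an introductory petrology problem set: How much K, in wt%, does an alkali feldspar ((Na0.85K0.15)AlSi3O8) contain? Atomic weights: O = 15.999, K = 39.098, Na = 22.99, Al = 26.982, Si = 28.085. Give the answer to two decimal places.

Formula mass = 0.85*22.99 + 0.15*39.098 + 1*26.982 + 3*28.085 + 8*15.999 = 264.635 g/mol, of which 5.865 g is K.
So K makes up 5.865/264.635 = 0.0222 of the mass, i.e. 2.22%.

2.22 wt%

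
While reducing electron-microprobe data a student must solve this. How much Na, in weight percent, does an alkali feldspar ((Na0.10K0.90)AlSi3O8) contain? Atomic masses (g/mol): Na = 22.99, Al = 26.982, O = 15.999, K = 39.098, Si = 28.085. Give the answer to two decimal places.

0.83 weight percent

Molar mass of (Na0.10K0.90)AlSi3O8: 0.10×22.99 + 0.90×39.098 + 1×26.982 + 3×28.085 + 8×15.999 = 276.716 g/mol.
Mass of Na per formula unit: 0.10 × 22.99 = 2.299 g.
Weight fraction Na = 2.299 / 276.716 = 0.0083.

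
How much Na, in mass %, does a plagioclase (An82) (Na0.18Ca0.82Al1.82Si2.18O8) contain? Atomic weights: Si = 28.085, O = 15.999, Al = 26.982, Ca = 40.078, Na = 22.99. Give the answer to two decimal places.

Molar mass of Na0.18Ca0.82Al1.82Si2.18O8: 0.18·22.99 + 0.82·40.078 + 1.82·26.982 + 2.18·28.085 + 8·15.999 = 275.327 g/mol.
Mass of Na per formula unit: 0.18 × 22.99 = 4.138 g.
Weight fraction Na = 4.138 / 275.327 = 0.0150.

1.50 mass %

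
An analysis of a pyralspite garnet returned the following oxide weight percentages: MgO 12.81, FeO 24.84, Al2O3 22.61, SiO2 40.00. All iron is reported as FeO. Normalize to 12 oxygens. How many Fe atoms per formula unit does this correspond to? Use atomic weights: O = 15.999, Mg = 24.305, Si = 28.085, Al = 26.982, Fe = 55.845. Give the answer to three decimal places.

1.560 Fe apfu

12.81 wt% MgO ÷ 40.304 g/mol = 0.31783 mol, giving 0.31783 Mg and 0.31783 O.
24.84 wt% FeO ÷ 71.844 g/mol = 0.34575 mol, giving 0.34575 Fe and 0.34575 O.
22.61 wt% Al2O3 ÷ 101.961 g/mol = 0.22175 mol, giving 0.44350 Al and 0.66525 O.
40.00 wt% SiO2 ÷ 60.083 g/mol = 0.66575 mol, giving 0.66575 Si and 1.33150 O.
Oxygen sums to 2.66033; scaling by 12/2.66033 = 4.51072 puts the formula on 12 O.
Fe: 0.34575 × 4.51072 = 1.560 atoms per formula unit.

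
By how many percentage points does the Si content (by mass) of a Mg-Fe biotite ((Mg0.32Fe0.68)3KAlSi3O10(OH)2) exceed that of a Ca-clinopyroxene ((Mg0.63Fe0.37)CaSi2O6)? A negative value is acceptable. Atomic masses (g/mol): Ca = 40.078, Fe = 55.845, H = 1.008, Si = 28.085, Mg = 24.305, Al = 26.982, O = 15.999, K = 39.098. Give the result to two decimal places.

Si in (Mg0.32Fe0.68)3KAlSi3O10(OH)2: molar mass 481.596 g/mol; 3×28.085 = 84.255 g → 17.49 wt%.
Si in (Mg0.63Fe0.37)CaSi2O6: molar mass 228.217 g/mol; 2×28.085 = 56.170 g → 24.61 wt%.
Difference = 17.49 − 24.61 = -7.12 percentage points.

-7.12 percentage points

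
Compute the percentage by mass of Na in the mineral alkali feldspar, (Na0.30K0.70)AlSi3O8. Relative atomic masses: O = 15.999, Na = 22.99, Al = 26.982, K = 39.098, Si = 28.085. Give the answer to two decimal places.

Molar mass of (Na0.30K0.70)AlSi3O8: 0.30*22.99 + 0.70*39.098 + 1*26.982 + 3*28.085 + 8*15.999 = 273.495 g/mol.
Mass of Na per formula unit: 0.30 × 22.99 = 6.897 g.
Weight fraction Na = 6.897 / 273.495 = 0.0252.

2.52 wt%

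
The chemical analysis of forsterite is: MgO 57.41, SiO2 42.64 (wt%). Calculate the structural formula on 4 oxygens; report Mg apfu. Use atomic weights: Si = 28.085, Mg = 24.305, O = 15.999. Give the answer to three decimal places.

2.004 Mg apfu

MgO: 57.41/40.304 = 1.42442 mol → 1.42442 mol Mg, 1.42442 mol O.
SiO2: 42.64/60.083 = 0.70968 mol → 0.70968 mol Si, 1.41936 mol O.
Total oxygen = 2.84378 mol. Normalization factor = 4/2.84378 = 1.40658.
Mg per 4 O = 1.42442 × 1.40658 = 2.004.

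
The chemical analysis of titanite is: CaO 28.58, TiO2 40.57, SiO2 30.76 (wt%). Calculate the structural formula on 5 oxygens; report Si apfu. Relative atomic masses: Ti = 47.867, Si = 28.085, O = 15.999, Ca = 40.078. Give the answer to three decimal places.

1.004 Si apfu

CaO (M=56.077): mol = 0.50966; Ca = 0.50966, O = 0.50966.
TiO2 (M=79.865): mol = 0.50798; Ti = 0.50798, O = 1.01596.
SiO2 (M=60.083): mol = 0.51196; Si = 0.51196, O = 1.02392.
ΣO = 2.54954; factor = 5/ΣO = 1.96114.
Si apfu = 0.51196 × 1.96114 = 1.004.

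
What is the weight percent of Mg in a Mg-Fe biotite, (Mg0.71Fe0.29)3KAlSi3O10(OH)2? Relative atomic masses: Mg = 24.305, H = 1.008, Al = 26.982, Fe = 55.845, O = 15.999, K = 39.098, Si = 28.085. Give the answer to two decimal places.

Formula mass = 2.13×24.305 + 0.87×55.845 + 1×39.098 + 1×26.982 + 3×28.085 + 12×15.999 + 2×1.008 = 444.694 g/mol, of which 51.770 g is Mg.
So Mg makes up 51.770/444.694 = 0.1164 of the mass, i.e. 11.64%.

11.64 wt%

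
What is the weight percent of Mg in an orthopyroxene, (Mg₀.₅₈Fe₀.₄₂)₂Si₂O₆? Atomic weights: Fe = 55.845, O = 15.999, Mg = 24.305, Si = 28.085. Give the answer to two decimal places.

12.41 mass %

M((Mg₀.₅₈Fe₀.₄₂)₂Si₂O₆) = 227.268 g/mol.
Mg contributes 1.16 × 24.305 = 28.194 g per mole.
28.194/227.268 = 0.1241 → 12.41%.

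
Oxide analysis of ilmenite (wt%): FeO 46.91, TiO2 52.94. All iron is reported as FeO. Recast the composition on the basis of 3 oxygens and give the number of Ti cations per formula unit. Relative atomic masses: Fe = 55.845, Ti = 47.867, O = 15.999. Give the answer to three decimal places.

46.91 wt% FeO ÷ 71.844 g/mol = 0.65294 mol, giving 0.65294 Fe and 0.65294 O.
52.94 wt% TiO2 ÷ 79.865 g/mol = 0.66287 mol, giving 0.66287 Ti and 1.32574 O.
Oxygen sums to 1.97868; scaling by 3/1.97868 = 1.51616 puts the formula on 3 O.
Ti: 0.66287 × 1.51616 = 1.005 atoms per formula unit.

1.005 Ti apfu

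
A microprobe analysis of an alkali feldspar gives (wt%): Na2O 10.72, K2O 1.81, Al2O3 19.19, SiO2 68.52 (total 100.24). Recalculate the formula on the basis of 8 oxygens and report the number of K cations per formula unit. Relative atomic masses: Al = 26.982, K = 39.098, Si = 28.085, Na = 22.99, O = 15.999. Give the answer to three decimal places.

0.101 K apfu

Na2O: 10.72/61.979 = 0.17296 mol → 0.34592 mol Na, 0.17296 mol O.
K2O: 1.81/94.195 = 0.01922 mol → 0.03844 mol K, 0.01922 mol O.
Al2O3: 19.19/101.961 = 0.18821 mol → 0.37642 mol Al, 0.56463 mol O.
SiO2: 68.52/60.083 = 1.14042 mol → 1.14042 mol Si, 2.28084 mol O.
Total oxygen = 3.03765 mol. Normalization factor = 8/3.03765 = 2.63361.
K per 8 O = 0.03844 × 2.63361 = 0.101.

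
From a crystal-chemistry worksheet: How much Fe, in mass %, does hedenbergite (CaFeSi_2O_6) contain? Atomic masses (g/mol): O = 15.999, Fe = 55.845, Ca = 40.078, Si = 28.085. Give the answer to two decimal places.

22.51 mass %

M(CaFeSi_2O_6) = 248.087 g/mol.
Fe contributes 1 × 55.845 = 55.845 g per mole.
55.845/248.087 = 0.2251 → 22.51%.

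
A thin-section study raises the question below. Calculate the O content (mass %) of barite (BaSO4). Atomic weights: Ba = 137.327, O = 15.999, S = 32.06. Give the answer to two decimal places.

Molar mass of BaSO4: 1×137.327 + 1×32.06 + 4×15.999 = 233.383 g/mol.
Mass of O per formula unit: 4 × 15.999 = 63.996 g.
Weight fraction O = 63.996 / 233.383 = 0.2742.

27.42 mass %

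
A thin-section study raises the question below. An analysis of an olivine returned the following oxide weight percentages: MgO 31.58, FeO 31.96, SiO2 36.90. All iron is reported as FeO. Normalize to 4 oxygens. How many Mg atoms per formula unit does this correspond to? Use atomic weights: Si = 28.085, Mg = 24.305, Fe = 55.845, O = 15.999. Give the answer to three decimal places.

1.276 Mg apfu

31.58 wt% MgO ÷ 40.304 g/mol = 0.78355 mol, giving 0.78355 Mg and 0.78355 O.
31.96 wt% FeO ÷ 71.844 g/mol = 0.44485 mol, giving 0.44485 Fe and 0.44485 O.
36.90 wt% SiO2 ÷ 60.083 g/mol = 0.61415 mol, giving 0.61415 Si and 1.22830 O.
Oxygen sums to 2.45670; scaling by 4/2.45670 = 1.62820 puts the formula on 4 O.
Mg: 0.78355 × 1.62820 = 1.276 atoms per formula unit.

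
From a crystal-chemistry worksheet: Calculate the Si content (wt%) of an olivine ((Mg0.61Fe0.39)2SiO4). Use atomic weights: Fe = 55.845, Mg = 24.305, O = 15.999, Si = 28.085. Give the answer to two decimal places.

M((Mg0.61Fe0.39)2SiO4) = 165.292 g/mol.
Si contributes 1 × 28.085 = 28.085 g per mole.
28.085/165.292 = 0.1699 → 16.99%.

16.99 wt%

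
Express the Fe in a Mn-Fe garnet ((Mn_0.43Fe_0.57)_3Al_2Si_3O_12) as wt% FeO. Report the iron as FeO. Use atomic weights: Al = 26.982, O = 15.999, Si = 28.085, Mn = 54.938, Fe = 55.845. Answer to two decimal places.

Molar mass of (Mn_0.43Fe_0.57)_3Al_2Si_3O_12 = 1.29*54.938 + 1.71*55.845 + 2*26.982 + 3*28.085 + 12*15.999 = 496.572 g/mol.
Each formula unit contains 1.71 Fe, equivalent to 1.71/1 = 1.7100 mol FeO.
M(FeO) = 1×55.845 + 1×15.999 = 71.844 g/mol.
Mass of FeO per formula unit = 1.7100 × 71.844 = 122.853 g.
FeO wt% = 122.853 / 496.572 × 100 = 24.74%.

24.74 wt%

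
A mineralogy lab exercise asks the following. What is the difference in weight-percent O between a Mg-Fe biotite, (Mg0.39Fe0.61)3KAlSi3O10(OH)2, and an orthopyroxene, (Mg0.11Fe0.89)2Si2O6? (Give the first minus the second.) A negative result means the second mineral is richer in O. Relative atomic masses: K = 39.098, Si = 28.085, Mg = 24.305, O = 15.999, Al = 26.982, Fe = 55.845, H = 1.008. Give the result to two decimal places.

3.06 percentage points

First mineral: 191.988 g O in 474.972 g formula = 40.42 wt% O.
Second mineral: 95.994 g O in 256.915 g formula = 37.36 wt% O.
40.42% − 37.36% gives a difference of 3.06 percentage points.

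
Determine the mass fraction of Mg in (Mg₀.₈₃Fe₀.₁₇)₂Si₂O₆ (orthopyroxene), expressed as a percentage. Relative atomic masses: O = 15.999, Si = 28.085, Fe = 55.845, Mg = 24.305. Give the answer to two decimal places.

Molar mass of (Mg₀.₈₃Fe₀.₁₇)₂Si₂O₆: 1.66*24.305 + 0.34*55.845 + 2*28.085 + 6*15.999 = 211.498 g/mol.
Mass of Mg per formula unit: 1.66 × 24.305 = 40.346 g.
Weight fraction Mg = 40.346 / 211.498 = 0.1908.

19.08 mass %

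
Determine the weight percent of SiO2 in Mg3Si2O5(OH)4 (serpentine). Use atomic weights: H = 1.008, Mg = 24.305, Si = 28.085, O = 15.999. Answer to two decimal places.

43.36 wt%

M(Mg3Si2O5(OH)4) = 277.108 g/mol; M(SiO2) = 60.083 g/mol.
Moles SiO2 per formula unit = 2 Si ÷ 1 = 2.0000.
SiO2 fraction = (2.0000 × 60.083) / 277.108 = 120.166/277.108 = 0.4336.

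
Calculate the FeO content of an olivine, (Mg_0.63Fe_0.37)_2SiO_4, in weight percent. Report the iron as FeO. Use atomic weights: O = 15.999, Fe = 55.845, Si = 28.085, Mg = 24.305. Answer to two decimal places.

Formula mass = 164.031 g/mol.
0.74 Fe → 0.7400 mol FeO per formula unit; M(FeO) = 71.844, so FeO mass = 53.165 g.
53.165/164.031 × 100 = 32.41 wt%.

32.41 wt%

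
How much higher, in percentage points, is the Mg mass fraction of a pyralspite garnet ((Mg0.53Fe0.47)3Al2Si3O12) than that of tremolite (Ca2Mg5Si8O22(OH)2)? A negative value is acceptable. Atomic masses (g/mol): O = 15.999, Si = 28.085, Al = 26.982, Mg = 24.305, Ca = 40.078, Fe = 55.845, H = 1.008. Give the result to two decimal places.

-6.33 percentage points

M((Mg0.53Fe0.47)3Al2Si3O12) = 447.593 g/mol, so wt% Mg = 38.645/447.593 × 100 = 8.63%.
M(Ca2Mg5Si8O22(OH)2) = 812.353 g/mol, so wt% Mg = 121.525/812.353 × 100 = 14.96%.
8.63 − 14.96 = -6.33 pp.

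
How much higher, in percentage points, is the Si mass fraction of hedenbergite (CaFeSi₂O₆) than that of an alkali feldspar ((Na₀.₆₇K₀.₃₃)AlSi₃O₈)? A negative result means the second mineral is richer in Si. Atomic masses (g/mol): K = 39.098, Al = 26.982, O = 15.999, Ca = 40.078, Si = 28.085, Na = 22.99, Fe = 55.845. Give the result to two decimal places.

Si in CaFeSi₂O₆: molar mass 248.087 g/mol; 2×28.085 = 56.170 g → 22.64 wt%.
Si in (Na₀.₆₇K₀.₃₃)AlSi₃O₈: molar mass 267.535 g/mol; 3×28.085 = 84.255 g → 31.49 wt%.
Difference = 22.64 − 31.49 = -8.85 percentage points.

-8.85 percentage points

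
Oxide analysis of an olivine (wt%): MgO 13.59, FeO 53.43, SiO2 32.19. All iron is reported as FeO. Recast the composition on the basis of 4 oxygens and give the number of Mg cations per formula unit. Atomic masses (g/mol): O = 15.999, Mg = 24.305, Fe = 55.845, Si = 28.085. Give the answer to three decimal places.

0.627 Mg apfu

MgO (M=40.304): mol = 0.33719; Mg = 0.33719, O = 0.33719.
FeO (M=71.844): mol = 0.74369; Fe = 0.74369, O = 0.74369.
SiO2 (M=60.083): mol = 0.53576; Si = 0.53576, O = 1.07152.
ΣO = 2.15240; factor = 4/ΣO = 1.85839.
Mg apfu = 0.33719 × 1.85839 = 0.627.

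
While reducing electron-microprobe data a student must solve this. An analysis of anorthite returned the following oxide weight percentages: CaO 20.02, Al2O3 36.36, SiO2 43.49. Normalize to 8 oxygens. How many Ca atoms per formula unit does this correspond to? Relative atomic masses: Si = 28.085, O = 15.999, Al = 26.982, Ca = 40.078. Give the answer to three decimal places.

CaO (M=56.077): mol = 0.35701; Ca = 0.35701, O = 0.35701.
Al2O3 (M=101.961): mol = 0.35661; Al = 0.71322, O = 1.06983.
SiO2 (M=60.083): mol = 0.72383; Si = 0.72383, O = 1.44766.
ΣO = 2.87450; factor = 8/ΣO = 2.78309.
Ca apfu = 0.35701 × 2.78309 = 0.994.

0.994 Ca apfu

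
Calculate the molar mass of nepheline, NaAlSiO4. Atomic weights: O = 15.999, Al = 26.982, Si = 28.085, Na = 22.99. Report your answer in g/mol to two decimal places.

M = 1(22.99) + 1(26.982) + 1(28.085) + 4(15.999)

142.05 g/mol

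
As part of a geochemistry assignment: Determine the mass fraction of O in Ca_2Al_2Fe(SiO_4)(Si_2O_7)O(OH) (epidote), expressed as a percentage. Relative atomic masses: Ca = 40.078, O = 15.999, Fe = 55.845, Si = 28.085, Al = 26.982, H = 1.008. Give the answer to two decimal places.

Formula mass = 2·40.078 + 2·26.982 + 1·55.845 + 3·28.085 + 13·15.999 + 1·1.008 = 483.215 g/mol, of which 207.987 g is O.
So O makes up 207.987/483.215 = 0.4304 of the mass, i.e. 43.04%.

43.04 wt%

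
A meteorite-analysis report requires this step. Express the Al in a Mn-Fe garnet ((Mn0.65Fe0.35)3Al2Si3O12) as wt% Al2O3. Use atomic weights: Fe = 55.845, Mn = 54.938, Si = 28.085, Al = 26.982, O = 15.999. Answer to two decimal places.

M((Mn0.65Fe0.35)3Al2Si3O12) = 495.973 g/mol; M(Al2O3) = 101.961 g/mol.
Moles Al2O3 per formula unit = 2 Al ÷ 2 = 1.0000.
Al2O3 fraction = (1.0000 × 101.961) / 495.973 = 101.961/495.973 = 0.2056.

20.56 wt%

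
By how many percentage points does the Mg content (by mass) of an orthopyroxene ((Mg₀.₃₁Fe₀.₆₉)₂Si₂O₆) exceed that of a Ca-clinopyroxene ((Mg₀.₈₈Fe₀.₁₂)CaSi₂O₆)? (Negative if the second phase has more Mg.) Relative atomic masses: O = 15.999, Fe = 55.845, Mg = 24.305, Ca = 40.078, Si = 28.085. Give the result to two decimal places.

Mg in (Mg₀.₃₁Fe₀.₆₉)₂Si₂O₆: molar mass 244.299 g/mol; 0.62×24.305 = 15.069 g → 6.17 wt%.
Mg in (Mg₀.₈₈Fe₀.₁₂)CaSi₂O₆: molar mass 220.332 g/mol; 0.88×24.305 = 21.388 g → 9.71 wt%.
Difference = 6.17 − 9.71 = -3.54 percentage points.

-3.54 percentage points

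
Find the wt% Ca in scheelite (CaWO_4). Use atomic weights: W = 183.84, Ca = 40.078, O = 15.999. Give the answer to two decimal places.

Molar mass of CaWO_4: 1*40.078 + 1*183.84 + 4*15.999 = 287.914 g/mol.
Mass of Ca per formula unit: 1 × 40.078 = 40.078 g.
Weight fraction Ca = 40.078 / 287.914 = 0.1392.

13.92 mass %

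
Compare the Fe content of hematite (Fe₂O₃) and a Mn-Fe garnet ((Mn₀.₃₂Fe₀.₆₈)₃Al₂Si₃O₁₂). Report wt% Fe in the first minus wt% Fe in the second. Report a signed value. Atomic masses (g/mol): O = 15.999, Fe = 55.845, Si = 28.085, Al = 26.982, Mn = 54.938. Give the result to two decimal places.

47.01 percentage points

M(Fe₂O₃) = 159.687 g/mol, so wt% Fe = 111.690/159.687 × 100 = 69.94%.
M((Mn₀.₃₂Fe₀.₆₈)₃Al₂Si₃O₁₂) = 496.871 g/mol, so wt% Fe = 113.924/496.871 × 100 = 22.93%.
69.94 − 22.93 = 47.01 pp.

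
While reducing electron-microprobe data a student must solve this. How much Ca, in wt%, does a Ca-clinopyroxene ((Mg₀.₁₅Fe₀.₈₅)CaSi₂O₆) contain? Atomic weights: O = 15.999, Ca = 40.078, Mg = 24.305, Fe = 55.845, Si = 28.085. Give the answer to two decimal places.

16.47 wt%

Formula mass = 0.15×24.305 + 0.85×55.845 + 1×40.078 + 2×28.085 + 6×15.999 = 243.356 g/mol, of which 40.078 g is Ca.
So Ca makes up 40.078/243.356 = 0.1647 of the mass, i.e. 16.47%.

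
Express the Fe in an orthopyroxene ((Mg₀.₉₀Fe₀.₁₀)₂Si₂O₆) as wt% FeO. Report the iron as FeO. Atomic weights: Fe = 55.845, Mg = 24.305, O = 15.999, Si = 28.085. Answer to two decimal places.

6.94 wt%

Formula mass = 207.082 g/mol.
0.20 Fe → 0.2000 mol FeO per formula unit; M(FeO) = 71.844, so FeO mass = 14.369 g.
14.369/207.082 × 100 = 6.94 wt%.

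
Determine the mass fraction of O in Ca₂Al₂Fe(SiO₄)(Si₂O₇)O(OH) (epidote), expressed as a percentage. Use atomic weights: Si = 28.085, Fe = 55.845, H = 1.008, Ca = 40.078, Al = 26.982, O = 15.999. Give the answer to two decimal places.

43.04 weight percent

M(Ca₂Al₂Fe(SiO₄)(Si₂O₇)O(OH)) = 483.215 g/mol.
O contributes 13 × 15.999 = 207.987 g per mole.
207.987/483.215 = 0.4304 → 43.04%.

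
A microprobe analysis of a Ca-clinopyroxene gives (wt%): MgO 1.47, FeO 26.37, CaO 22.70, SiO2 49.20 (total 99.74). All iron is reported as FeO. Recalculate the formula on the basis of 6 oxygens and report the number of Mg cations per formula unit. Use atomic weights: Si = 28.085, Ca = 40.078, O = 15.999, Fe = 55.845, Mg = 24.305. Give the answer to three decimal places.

MgO: 1.47/40.304 = 0.03647 mol → 0.03647 mol Mg, 0.03647 mol O.
FeO: 26.37/71.844 = 0.36705 mol → 0.36705 mol Fe, 0.36705 mol O.
CaO: 22.70/56.077 = 0.40480 mol → 0.40480 mol Ca, 0.40480 mol O.
SiO2: 49.20/60.083 = 0.81887 mol → 0.81887 mol Si, 1.63774 mol O.
Total oxygen = 2.44606 mol. Normalization factor = 6/2.44606 = 2.45292.
Mg per 6 O = 0.03647 × 2.45292 = 0.089.

0.089 Mg apfu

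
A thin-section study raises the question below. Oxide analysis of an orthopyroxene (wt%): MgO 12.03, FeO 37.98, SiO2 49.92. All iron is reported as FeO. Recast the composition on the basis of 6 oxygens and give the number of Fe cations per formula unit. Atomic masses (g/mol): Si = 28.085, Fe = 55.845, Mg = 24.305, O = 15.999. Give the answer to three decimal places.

12.03 wt% MgO ÷ 40.304 g/mol = 0.29848 mol, giving 0.29848 Mg and 0.29848 O.
37.98 wt% FeO ÷ 71.844 g/mol = 0.52865 mol, giving 0.52865 Fe and 0.52865 O.
49.92 wt% SiO2 ÷ 60.083 g/mol = 0.83085 mol, giving 0.83085 Si and 1.66170 O.
Oxygen sums to 2.48883; scaling by 6/2.48883 = 2.41077 puts the formula on 6 O.
Fe: 0.52865 × 2.41077 = 1.274 atoms per formula unit.

1.274 Fe apfu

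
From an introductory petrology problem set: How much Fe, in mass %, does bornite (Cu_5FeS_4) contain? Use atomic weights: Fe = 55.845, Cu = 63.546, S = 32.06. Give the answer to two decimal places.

11.13 mass %

Molar mass of Cu_5FeS_4: 5·63.546 + 1·55.845 + 4·32.06 = 501.815 g/mol.
Mass of Fe per formula unit: 1 × 55.845 = 55.845 g.
Weight fraction Fe = 55.845 / 501.815 = 0.1113.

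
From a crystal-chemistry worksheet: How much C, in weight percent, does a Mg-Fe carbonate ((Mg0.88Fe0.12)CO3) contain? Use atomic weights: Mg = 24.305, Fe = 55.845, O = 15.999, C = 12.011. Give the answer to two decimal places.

13.63 weight percent

Formula mass = 0.88*24.305 + 0.12*55.845 + 1*12.011 + 3*15.999 = 88.098 g/mol, of which 12.011 g is C.
So C makes up 12.011/88.098 = 0.1363 of the mass, i.e. 13.63%.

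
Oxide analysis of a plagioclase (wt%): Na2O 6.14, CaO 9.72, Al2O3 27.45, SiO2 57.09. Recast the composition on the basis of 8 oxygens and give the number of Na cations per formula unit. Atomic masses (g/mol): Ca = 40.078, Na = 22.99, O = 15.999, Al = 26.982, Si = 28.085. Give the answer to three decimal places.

6.14 wt% Na2O ÷ 61.979 g/mol = 0.09907 mol, giving 0.19814 Na and 0.09907 O.
9.72 wt% CaO ÷ 56.077 g/mol = 0.17333 mol, giving 0.17333 Ca and 0.17333 O.
27.45 wt% Al2O3 ÷ 101.961 g/mol = 0.26922 mol, giving 0.53844 Al and 0.80766 O.
57.09 wt% SiO2 ÷ 60.083 g/mol = 0.95019 mol, giving 0.95019 Si and 1.90038 O.
Oxygen sums to 2.98044; scaling by 8/2.98044 = 2.68417 puts the formula on 8 O.
Na: 0.19814 × 2.68417 = 0.532 atoms per formula unit.

0.532 Na apfu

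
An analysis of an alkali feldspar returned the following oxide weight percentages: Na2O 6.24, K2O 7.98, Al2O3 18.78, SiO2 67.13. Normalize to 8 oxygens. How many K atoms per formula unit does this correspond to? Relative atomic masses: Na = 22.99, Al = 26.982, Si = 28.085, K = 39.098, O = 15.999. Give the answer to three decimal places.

6.24 wt% Na2O ÷ 61.979 g/mol = 0.10068 mol, giving 0.20136 Na and 0.10068 O.
7.98 wt% K2O ÷ 94.195 g/mol = 0.08472 mol, giving 0.16944 K and 0.08472 O.
18.78 wt% Al2O3 ÷ 101.961 g/mol = 0.18419 mol, giving 0.36838 Al and 0.55257 O.
67.13 wt% SiO2 ÷ 60.083 g/mol = 1.11729 mol, giving 1.11729 Si and 2.23458 O.
Oxygen sums to 2.97255; scaling by 8/2.97255 = 2.69129 puts the formula on 8 O.
K: 0.16944 × 2.69129 = 0.456 atoms per formula unit.

0.456 K apfu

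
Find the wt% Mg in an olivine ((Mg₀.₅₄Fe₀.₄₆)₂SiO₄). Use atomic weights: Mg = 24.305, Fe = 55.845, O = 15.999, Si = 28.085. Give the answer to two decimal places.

15.47 mass %

M((Mg₀.₅₄Fe₀.₄₆)₂SiO₄) = 169.708 g/mol.
Mg contributes 1.08 × 24.305 = 26.249 g per mole.
26.249/169.708 = 0.1547 → 15.47%.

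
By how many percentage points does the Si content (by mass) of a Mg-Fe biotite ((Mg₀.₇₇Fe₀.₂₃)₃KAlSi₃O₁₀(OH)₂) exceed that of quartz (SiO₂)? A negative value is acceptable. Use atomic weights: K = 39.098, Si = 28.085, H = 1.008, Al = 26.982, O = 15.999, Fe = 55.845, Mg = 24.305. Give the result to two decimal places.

M((Mg₀.₇₇Fe₀.₂₃)₃KAlSi₃O₁₀(OH)₂) = 439.017 g/mol, so wt% Si = 84.255/439.017 × 100 = 19.19%.
M(SiO₂) = 60.083 g/mol, so wt% Si = 28.085/60.083 × 100 = 46.74%.
19.19 − 46.74 = -27.55 pp.

-27.55 percentage points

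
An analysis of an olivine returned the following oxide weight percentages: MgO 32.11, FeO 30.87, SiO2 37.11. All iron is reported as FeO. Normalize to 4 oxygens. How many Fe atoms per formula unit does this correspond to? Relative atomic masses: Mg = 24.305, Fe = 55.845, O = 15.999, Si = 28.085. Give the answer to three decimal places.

0.698 Fe apfu

MgO: 32.11/40.304 = 0.79670 mol → 0.79670 mol Mg, 0.79670 mol O.
FeO: 30.87/71.844 = 0.42968 mol → 0.42968 mol Fe, 0.42968 mol O.
SiO2: 37.11/60.083 = 0.61765 mol → 0.61765 mol Si, 1.23530 mol O.
Total oxygen = 2.46168 mol. Normalization factor = 4/2.46168 = 1.62491.
Fe per 4 O = 0.42968 × 1.62491 = 0.698.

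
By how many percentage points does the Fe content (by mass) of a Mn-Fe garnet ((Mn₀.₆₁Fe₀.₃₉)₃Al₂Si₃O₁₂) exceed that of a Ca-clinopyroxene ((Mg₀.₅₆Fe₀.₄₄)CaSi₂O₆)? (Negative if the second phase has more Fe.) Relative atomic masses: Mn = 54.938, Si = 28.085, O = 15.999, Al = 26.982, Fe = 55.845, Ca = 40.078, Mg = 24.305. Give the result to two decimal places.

First mineral: 65.339 g Fe in 496.082 g formula = 13.17 wt% Fe.
Second mineral: 24.572 g Fe in 230.425 g formula = 10.66 wt% Fe.
13.17% − 10.66% gives a difference of 2.51 percentage points.

2.51 percentage points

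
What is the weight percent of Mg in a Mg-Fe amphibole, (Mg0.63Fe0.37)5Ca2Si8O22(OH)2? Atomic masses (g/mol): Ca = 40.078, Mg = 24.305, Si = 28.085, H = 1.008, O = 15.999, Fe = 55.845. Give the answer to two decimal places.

8.79 wt%

Molar mass of (Mg0.63Fe0.37)5Ca2Si8O22(OH)2: 3.15·24.305 + 1.85·55.845 + 2·40.078 + 8·28.085 + 24·15.999 + 2·1.008 = 870.702 g/mol.
Mass of Mg per formula unit: 3.15 × 24.305 = 76.561 g.
Weight fraction Mg = 76.561 / 870.702 = 0.0879.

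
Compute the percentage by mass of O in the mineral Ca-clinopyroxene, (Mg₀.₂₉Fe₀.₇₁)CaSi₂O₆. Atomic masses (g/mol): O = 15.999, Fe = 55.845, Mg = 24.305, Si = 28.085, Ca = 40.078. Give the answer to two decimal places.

Molar mass of (Mg₀.₂₉Fe₀.₇₁)CaSi₂O₆: 0.29*24.305 + 0.71*55.845 + 1*40.078 + 2*28.085 + 6*15.999 = 238.940 g/mol.
Mass of O per formula unit: 6 × 15.999 = 95.994 g.
Weight fraction O = 95.994 / 238.940 = 0.4017.

40.17 mass %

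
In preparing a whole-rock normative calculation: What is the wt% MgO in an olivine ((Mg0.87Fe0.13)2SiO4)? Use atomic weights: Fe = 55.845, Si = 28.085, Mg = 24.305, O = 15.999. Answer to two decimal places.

Formula mass = 148.891 g/mol.
1.74 Mg → 1.7400 mol MgO per formula unit; M(MgO) = 40.304, so MgO mass = 70.129 g.
70.129/148.891 × 100 = 47.10 wt%.

47.10 wt%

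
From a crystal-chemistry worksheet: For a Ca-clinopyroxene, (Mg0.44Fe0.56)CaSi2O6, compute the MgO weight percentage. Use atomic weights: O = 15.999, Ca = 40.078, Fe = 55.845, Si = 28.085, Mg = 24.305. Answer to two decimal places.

7.57 wt%

Formula mass = 234.209 g/mol.
0.44 Mg → 0.4400 mol MgO per formula unit; M(MgO) = 40.304, so MgO mass = 17.734 g.
17.734/234.209 × 100 = 7.57 wt%.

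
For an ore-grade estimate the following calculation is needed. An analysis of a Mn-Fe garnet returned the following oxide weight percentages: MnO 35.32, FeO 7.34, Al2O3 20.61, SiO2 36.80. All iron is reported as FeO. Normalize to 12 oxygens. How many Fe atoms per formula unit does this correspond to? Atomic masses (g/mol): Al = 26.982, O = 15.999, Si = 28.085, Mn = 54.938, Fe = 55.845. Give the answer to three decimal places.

35.32 wt% MnO ÷ 70.937 g/mol = 0.49791 mol, giving 0.49791 Mn and 0.49791 O.
7.34 wt% FeO ÷ 71.844 g/mol = 0.10217 mol, giving 0.10217 Fe and 0.10217 O.
20.61 wt% Al2O3 ÷ 101.961 g/mol = 0.20214 mol, giving 0.40428 Al and 0.60642 O.
36.80 wt% SiO2 ÷ 60.083 g/mol = 0.61249 mol, giving 0.61249 Si and 1.22498 O.
Oxygen sums to 2.43148; scaling by 12/2.43148 = 4.93527 puts the formula on 12 O.
Fe: 0.10217 × 4.93527 = 0.504 atoms per formula unit.

0.504 Fe apfu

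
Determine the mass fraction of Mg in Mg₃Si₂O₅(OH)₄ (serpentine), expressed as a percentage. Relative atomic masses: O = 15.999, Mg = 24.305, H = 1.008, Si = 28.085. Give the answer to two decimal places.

26.31 weight percent

Molar mass of Mg₃Si₂O₅(OH)₄: 3×24.305 + 2×28.085 + 9×15.999 + 4×1.008 = 277.108 g/mol.
Mass of Mg per formula unit: 3 × 24.305 = 72.915 g.
Weight fraction Mg = 72.915 / 277.108 = 0.2631.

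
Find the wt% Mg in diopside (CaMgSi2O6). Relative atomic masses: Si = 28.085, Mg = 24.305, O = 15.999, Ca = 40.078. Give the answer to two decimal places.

11.22 mass %

Formula mass = 1*40.078 + 1*24.305 + 2*28.085 + 6*15.999 = 216.547 g/mol, of which 24.305 g is Mg.
So Mg makes up 24.305/216.547 = 0.1122 of the mass, i.e. 11.22%.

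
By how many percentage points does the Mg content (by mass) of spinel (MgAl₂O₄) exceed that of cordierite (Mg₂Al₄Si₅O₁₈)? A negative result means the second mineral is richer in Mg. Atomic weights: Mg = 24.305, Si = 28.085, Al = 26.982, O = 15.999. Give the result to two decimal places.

M(MgAl₂O₄) = 142.265 g/mol, so wt% Mg = 24.305/142.265 × 100 = 17.08%.
M(Mg₂Al₄Si₅O₁₈) = 584.945 g/mol, so wt% Mg = 48.610/584.945 × 100 = 8.31%.
17.08 − 8.31 = 8.77 pp.

8.77 percentage points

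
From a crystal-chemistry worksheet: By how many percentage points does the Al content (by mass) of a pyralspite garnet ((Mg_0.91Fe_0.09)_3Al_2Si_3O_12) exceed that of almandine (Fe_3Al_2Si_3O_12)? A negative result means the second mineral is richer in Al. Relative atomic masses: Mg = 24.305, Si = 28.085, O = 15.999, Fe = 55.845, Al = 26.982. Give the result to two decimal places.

Al in (Mg_0.91Fe_0.09)_3Al_2Si_3O_12: molar mass 411.638 g/mol; 2×26.982 = 53.964 g → 13.11 wt%.
Al in Fe_3Al_2Si_3O_12: molar mass 497.742 g/mol; 2×26.982 = 53.964 g → 10.84 wt%.
Difference = 13.11 − 10.84 = 2.27 percentage points.

2.27 percentage points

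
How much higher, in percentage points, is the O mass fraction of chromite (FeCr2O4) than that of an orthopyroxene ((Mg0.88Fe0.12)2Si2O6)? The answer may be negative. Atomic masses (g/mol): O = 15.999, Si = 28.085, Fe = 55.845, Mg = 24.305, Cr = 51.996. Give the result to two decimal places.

First mineral: 63.996 g O in 223.833 g formula = 28.59 wt% O.
Second mineral: 95.994 g O in 208.344 g formula = 46.07 wt% O.
28.59% − 46.07% gives a difference of -17.48 percentage points.

-17.48 percentage points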